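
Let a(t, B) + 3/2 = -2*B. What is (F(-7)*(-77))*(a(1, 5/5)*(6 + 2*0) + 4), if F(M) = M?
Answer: -9163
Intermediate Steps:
a(t, B) = -3/2 - 2*B
(F(-7)*(-77))*(a(1, 5/5)*(6 + 2*0) + 4) = (-7*(-77))*((-3/2 - 10/5)*(6 + 2*0) + 4) = 539*((-3/2 - 10/5)*(6 + 0) + 4) = 539*((-3/2 - 2*1)*6 + 4) = 539*((-3/2 - 2)*6 + 4) = 539*(-7/2*6 + 4) = 539*(-21 + 4) = 539*(-17) = -9163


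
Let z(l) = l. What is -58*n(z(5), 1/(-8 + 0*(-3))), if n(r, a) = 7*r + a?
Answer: -8091/4 ≈ -2022.8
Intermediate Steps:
n(r, a) = a + 7*r
-58*n(z(5), 1/(-8 + 0*(-3))) = -58*(1/(-8 + 0*(-3)) + 7*5) = -58*(1/(-8 + 0) + 35) = -58*(1/(-8) + 35) = -58*(-1/8 + 35) = -58*279/8 = -8091/4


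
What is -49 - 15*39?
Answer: -634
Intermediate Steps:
-49 - 15*39 = -49 - 585 = -634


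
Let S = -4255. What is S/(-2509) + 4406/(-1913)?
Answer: -2914839/4799717 ≈ -0.60729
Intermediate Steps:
S/(-2509) + 4406/(-1913) = -4255/(-2509) + 4406/(-1913) = -4255*(-1/2509) + 4406*(-1/1913) = 4255/2509 - 4406/1913 = -2914839/4799717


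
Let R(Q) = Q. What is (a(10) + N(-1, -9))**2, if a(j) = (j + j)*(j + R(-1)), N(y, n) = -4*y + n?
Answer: 30625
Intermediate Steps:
N(y, n) = n - 4*y
a(j) = 2*j*(-1 + j) (a(j) = (j + j)*(j - 1) = (2*j)*(-1 + j) = 2*j*(-1 + j))
(a(10) + N(-1, -9))**2 = (2*10*(-1 + 10) + (-9 - 4*(-1)))**2 = (2*10*9 + (-9 + 4))**2 = (180 - 5)**2 = 175**2 = 30625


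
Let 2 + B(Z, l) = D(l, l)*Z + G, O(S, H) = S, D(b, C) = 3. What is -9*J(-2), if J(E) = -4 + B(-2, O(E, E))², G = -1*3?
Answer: -1053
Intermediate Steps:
G = -3
B(Z, l) = -5 + 3*Z (B(Z, l) = -2 + (3*Z - 3) = -2 + (-3 + 3*Z) = -5 + 3*Z)
J(E) = 117 (J(E) = -4 + (-5 + 3*(-2))² = -4 + (-5 - 6)² = -4 + (-11)² = -4 + 121 = 117)
-9*J(-2) = -9*117 = -1053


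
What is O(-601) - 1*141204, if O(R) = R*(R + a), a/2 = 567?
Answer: -461537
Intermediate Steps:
a = 1134 (a = 2*567 = 1134)
O(R) = R*(1134 + R) (O(R) = R*(R + 1134) = R*(1134 + R))
O(-601) - 1*141204 = -601*(1134 - 601) - 1*141204 = -601*533 - 141204 = -320333 - 141204 = -461537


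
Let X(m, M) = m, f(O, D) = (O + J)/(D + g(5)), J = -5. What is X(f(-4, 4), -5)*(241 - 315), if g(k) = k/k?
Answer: 666/5 ≈ 133.20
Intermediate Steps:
g(k) = 1
f(O, D) = (-5 + O)/(1 + D) (f(O, D) = (O - 5)/(D + 1) = (-5 + O)/(1 + D))
X(f(-4, 4), -5)*(241 - 315) = ((-5 - 4)/(1 + 4))*(241 - 315) = (-9/5)*(-74) = ((⅕)*(-9))*(-74) = -9/5*(-74) = 666/5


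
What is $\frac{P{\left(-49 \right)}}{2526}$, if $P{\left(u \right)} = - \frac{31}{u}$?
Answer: $\frac{31}{123774} \approx 0.00025046$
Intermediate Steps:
$\frac{P{\left(-49 \right)}}{2526} = \frac{\left(-31\right) \frac{1}{-49}}{2526} = \left(-31\right) \left(- \frac{1}{49}\right) \frac{1}{2526} = \frac{31}{49} \cdot \frac{1}{2526} = \frac{31}{123774}$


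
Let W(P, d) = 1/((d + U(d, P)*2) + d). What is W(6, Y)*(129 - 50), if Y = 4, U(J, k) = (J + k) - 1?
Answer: 79/26 ≈ 3.0385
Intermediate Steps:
U(J, k) = -1 + J + k
W(P, d) = 1/(-2 + 2*P + 4*d) (W(P, d) = 1/((d + (-1 + d + P)*2) + d) = 1/((d + (-1 + P + d)*2) + d) = 1/((d + (-2 + 2*P + 2*d)) + d) = 1/((-2 + 2*P + 3*d) + d) = 1/(-2 + 2*P + 4*d))
W(6, Y)*(129 - 50) = (1/(2*(-1 + 6 + 2*4)))*(129 - 50) = (1/(2*(-1 + 6 + 8)))*79 = ((1/2)/13)*79 = ((1/2)*(1/13))*79 = (1/26)*79 = 79/26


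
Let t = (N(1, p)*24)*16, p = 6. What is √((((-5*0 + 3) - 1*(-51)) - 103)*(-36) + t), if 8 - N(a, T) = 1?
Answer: 2*√1113 ≈ 66.723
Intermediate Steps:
N(a, T) = 7 (N(a, T) = 8 - 1*1 = 8 - 1 = 7)
t = 2688 (t = (7*24)*16 = 168*16 = 2688)
√((((-5*0 + 3) - 1*(-51)) - 103)*(-36) + t) = √((((-5*0 + 3) - 1*(-51)) - 103)*(-36) + 2688) = √((((0 + 3) + 51) - 103)*(-36) + 2688) = √(((3 + 51) - 103)*(-36) + 2688) = √((54 - 103)*(-36) + 2688) = √(-49*(-36) + 2688) = √(1764 + 2688) = √4452 = 2*√1113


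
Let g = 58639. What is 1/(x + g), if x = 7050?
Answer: 1/65689 ≈ 1.5223e-5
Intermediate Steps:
1/(x + g) = 1/(7050 + 58639) = 1/65689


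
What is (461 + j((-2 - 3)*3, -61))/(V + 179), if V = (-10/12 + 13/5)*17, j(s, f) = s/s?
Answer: 13860/6271 ≈ 2.2102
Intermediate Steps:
j(s, f) = 1
V = 901/30 (V = (-10*1/12 + 13*(1/5))*17 = (-5/6 + 13/5)*17 = (53/30)*17 = 901/30 ≈ 30.033)
(461 + j((-2 - 3)*3, -61))/(V + 179) = (461 + 1)/(901/30 + 179) = 462/(6271/30) = 462*(30/6271) = 13860/6271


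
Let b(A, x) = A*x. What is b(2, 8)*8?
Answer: 128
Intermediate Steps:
b(2, 8)*8 = (2*8)*8 = 16*8 = 128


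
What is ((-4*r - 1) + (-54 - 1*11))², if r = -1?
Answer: 3844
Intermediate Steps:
((-4*r - 1) + (-54 - 1*11))² = ((-4*(-1) - 1) + (-54 - 1*11))² = ((4 - 1) + (-54 - 11))² = (3 - 65)² = (-62)² = 3844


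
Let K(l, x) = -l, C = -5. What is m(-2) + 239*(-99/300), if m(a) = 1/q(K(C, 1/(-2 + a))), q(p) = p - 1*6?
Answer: -7987/100 ≈ -79.870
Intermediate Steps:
q(p) = -6 + p (q(p) = p - 6 = -6 + p)
m(a) = -1 (m(a) = 1/(-6 - 1*(-5)) = 1/(-6 + 5) = 1/(-1) = -1)
m(-2) + 239*(-99/300) = -1 + 239*(-99/300) = -1 + 239*(-99*1/300) = -1 + 239*(-33/100) = -1 - 7887/100 = -7987/100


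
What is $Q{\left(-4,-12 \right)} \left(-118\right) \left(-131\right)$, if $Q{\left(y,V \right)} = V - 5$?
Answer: $-262786$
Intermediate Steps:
$Q{\left(y,V \right)} = -5 + V$ ($Q{\left(y,V \right)} = V - 5 = -5 + V$)
$Q{\left(-4,-12 \right)} \left(-118\right) \left(-131\right) = \left(-5 - 12\right) \left(-118\right) \left(-131\right) = \left(-17\right) \left(-118\right) \left(-131\right) = 2006 \left(-131\right) = -262786$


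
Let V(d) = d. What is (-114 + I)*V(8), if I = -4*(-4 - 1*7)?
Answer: -560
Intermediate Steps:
I = 44 (I = -4*(-4 - 7) = -4*(-11) = 44)
(-114 + I)*V(8) = (-114 + 44)*8 = -70*8 = -560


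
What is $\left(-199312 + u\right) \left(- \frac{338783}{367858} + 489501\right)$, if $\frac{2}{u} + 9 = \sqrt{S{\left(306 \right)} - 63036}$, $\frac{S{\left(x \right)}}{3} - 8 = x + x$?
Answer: $- \frac{366413016155288530025}{3755646251} - \frac{360133040150 i \sqrt{15294}}{11266938753} \approx -9.7563 \cdot 10^{10} - 3952.9 i$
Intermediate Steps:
$S{\left(x \right)} = 24 + 6 x$ ($S{\left(x \right)} = 24 + 3 \left(x + x\right) = 24 + 3 \cdot 2 x = 24 + 6 x$)
$u = \frac{2}{-9 + 2 i \sqrt{15294}}$ ($u = \frac{2}{-9 + \sqrt{\left(24 + 6 \cdot 306\right) - 63036}} = \frac{2}{-9 + \sqrt{\left(24 + 1836\right) - 63036}} = \frac{2}{-9 + \sqrt{1860 - 63036}} = \frac{2}{-9 + \sqrt{-61176}} = \frac{2}{-9 + 2 i \sqrt{15294}} \approx -0.00029384 - 0.0080754 i$)
$\left(-199312 + u\right) \left(- \frac{338783}{367858} + 489501\right) = \left(-199312 - \left(\frac{6}{20419} + \frac{4 i \sqrt{15294}}{61257}\right)\right) \left(- \frac{338783}{367858} + 489501\right) = \left(- \frac{4069751734}{20419} - \frac{4 i \sqrt{15294}}{61257}\right) \left(\left(-338783\right) \frac{1}{367858} + 489501\right) = \left(- \frac{4069751734}{20419} - \frac{4 i \sqrt{15294}}{61257}\right) \left(- \frac{338783}{367858} + 489501\right) = \left(- \frac{4069751734}{20419} - \frac{4 i \sqrt{15294}}{61257}\right) \frac{180066520075}{367858} = - \frac{366413016155288530025}{3755646251} - \frac{360133040150 i \sqrt{15294}}{11266938753}$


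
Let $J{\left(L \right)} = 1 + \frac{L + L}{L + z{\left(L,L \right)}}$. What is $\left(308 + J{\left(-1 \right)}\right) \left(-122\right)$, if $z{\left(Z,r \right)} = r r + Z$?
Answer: $-37942$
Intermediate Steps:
$z{\left(Z,r \right)} = Z + r^{2}$ ($z{\left(Z,r \right)} = r^{2} + Z = Z + r^{2}$)
$J{\left(L \right)} = 1 + \frac{2 L}{L^{2} + 2 L}$ ($J{\left(L \right)} = 1 + \frac{L + L}{L + \left(L + L^{2}\right)} = 1 + \frac{2 L}{L^{2} + 2 L}$)
$\left(308 + J{\left(-1 \right)}\right) \left(-122\right) = \left(308 + \frac{4 - 1}{2 - 1}\right) \left(-122\right) = \left(308 + 1^{-1} \cdot 3\right) \left(-122\right) = \left(308 + 1 \cdot 3\right) \left(-122\right) = \left(308 + 3\right) \left(-122\right) = 311 \left(-122\right) = -37942$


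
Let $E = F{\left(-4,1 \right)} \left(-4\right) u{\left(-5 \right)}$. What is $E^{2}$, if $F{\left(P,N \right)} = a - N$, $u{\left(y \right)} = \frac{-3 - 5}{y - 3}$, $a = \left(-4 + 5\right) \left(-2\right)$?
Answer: $144$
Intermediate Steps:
$a = -2$ ($a = 1 \left(-2\right) = -2$)
$u{\left(y \right)} = - \frac{8}{-3 + y}$
$F{\left(P,N \right)} = -2 - N$
$E = 12$ ($E = \left(-2 - 1\right) \left(-4\right) \left(- \frac{8}{-3 - 5}\right) = \left(-2 - 1\right) \left(-4\right) \left(- \frac{8}{-8}\right) = \left(-3\right) \left(-4\right) \left(\left(-8\right) \left(- \frac{1}{8}\right)\right) = 12 \cdot 1 = 12$)
$E^{2} = 12^{2} = 144$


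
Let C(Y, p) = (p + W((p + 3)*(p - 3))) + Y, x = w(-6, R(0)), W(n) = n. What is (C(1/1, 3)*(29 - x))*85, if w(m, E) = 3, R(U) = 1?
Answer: 8840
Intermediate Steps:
x = 3
C(Y, p) = Y + p + (-3 + p)*(3 + p) (C(Y, p) = (p + (p + 3)*(p - 3)) + Y = (p + (3 + p)*(-3 + p)) + Y = (p + (-3 + p)*(3 + p)) + Y = Y + p + (-3 + p)*(3 + p))
(C(1/1, 3)*(29 - x))*85 = ((-9 + 1/1 + 3 + 3²)*(29 - 1*3))*85 = ((-9 + 1 + 3 + 9)*(29 - 3))*85 = (4*26)*85 = 104*85 = 8840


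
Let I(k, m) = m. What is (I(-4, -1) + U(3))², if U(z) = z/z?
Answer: 0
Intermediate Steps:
U(z) = 1
(I(-4, -1) + U(3))² = (-1 + 1)² = 0² = 0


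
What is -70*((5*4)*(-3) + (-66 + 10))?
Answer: 8120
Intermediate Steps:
-70*((5*4)*(-3) + (-66 + 10)) = -70*(20*(-3) - 56) = -70*(-60 - 56) = -70*(-116) = 8120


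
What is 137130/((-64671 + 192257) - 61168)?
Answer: 68565/33209 ≈ 2.0647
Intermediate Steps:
137130/((-64671 + 192257) - 61168) = 137130/(127586 - 61168) = 137130/66418 = 137130*(1/66418) = 68565/33209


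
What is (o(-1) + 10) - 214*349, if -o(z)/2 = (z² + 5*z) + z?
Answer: -74666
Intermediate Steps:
o(z) = -12*z - 2*z² (o(z) = -2*((z² + 5*z) + z) = -2*(z² + 6*z) = -12*z - 2*z²)
(o(-1) + 10) - 214*349 = (-2*(-1)*(6 - 1) + 10) - 214*349 = (-2*(-1)*5 + 10) - 74686 = (10 + 10) - 74686 = 20 - 74686 = -74666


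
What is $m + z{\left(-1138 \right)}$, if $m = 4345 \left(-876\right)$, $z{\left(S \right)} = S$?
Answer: $-3807358$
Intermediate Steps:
$m = -3806220$
$m + z{\left(-1138 \right)} = -3806220 - 1138 = -3807358$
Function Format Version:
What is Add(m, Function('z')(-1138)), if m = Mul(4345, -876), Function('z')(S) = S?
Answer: -3807358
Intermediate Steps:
m = -3806220
Add(m, Function('z')(-1138)) = Add(-3806220, -1138) = -3807358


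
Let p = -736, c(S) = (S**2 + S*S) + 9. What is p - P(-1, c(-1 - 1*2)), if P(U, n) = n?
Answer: -763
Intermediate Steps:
c(S) = 9 + 2*S**2 (c(S) = (S**2 + S**2) + 9 = 2*S**2 + 9 = 9 + 2*S**2)
p - P(-1, c(-1 - 1*2)) = -736 - (9 + 2*(-1 - 1*2)**2) = -736 - (9 + 2*(-1 - 2)**2) = -736 - (9 + 2*(-3)**2) = -736 - (9 + 2*9) = -736 - (9 + 18) = -736 - 1*27 = -736 - 27 = -763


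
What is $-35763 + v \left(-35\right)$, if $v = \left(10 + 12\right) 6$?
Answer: $-40383$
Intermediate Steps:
$v = 132$ ($v = 22 \cdot 6 = 132$)
$-35763 + v \left(-35\right) = -35763 + 132 \left(-35\right) = -35763 - 4620 = -40383$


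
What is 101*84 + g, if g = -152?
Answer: 8332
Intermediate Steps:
101*84 + g = 101*84 - 152 = 8484 - 152 = 8332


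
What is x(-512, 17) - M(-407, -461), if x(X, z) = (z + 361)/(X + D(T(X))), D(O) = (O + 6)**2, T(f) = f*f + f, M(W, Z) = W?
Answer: 1990068436493/4889603038 ≈ 407.00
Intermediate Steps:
T(f) = f + f**2 (T(f) = f**2 + f = f + f**2)
D(O) = (6 + O)**2
x(X, z) = (361 + z)/(X + (6 + X*(1 + X))**2) (x(X, z) = (z + 361)/(X + (6 + X*(1 + X))**2) = (361 + z)/(X + (6 + X*(1 + X))**2))
x(-512, 17) - M(-407, -461) = (361 + 17)/(-512 + (6 - 512*(1 - 512))**2) - 1*(-407) = 378/(-512 + (6 - 512*(-511))**2) + 407 = 378/(-512 + (6 + 261632)**2) + 407 = 378/(-512 + 261638**2) + 407 = 378/(-512 + 68454443044) + 407 = 378/68454442532 + 407 = (1/68454442532)*378 + 407 = 27/4889603038 + 407 = 1990068436493/4889603038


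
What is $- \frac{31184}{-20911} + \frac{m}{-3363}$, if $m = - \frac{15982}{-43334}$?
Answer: $\frac{2272090017463}{1523703456231} \approx 1.4912$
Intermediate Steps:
$m = \frac{7991}{21667}$ ($m = \left(-15982\right) \left(- \frac{1}{43334}\right) = \frac{7991}{21667} \approx 0.36881$)
$- \frac{31184}{-20911} + \frac{m}{-3363} = - \frac{31184}{-20911} + \frac{7991}{21667 \left(-3363\right)} = \left(-31184\right) \left(- \frac{1}{20911}\right) + \frac{7991}{21667} \left(- \frac{1}{3363}\right) = \frac{31184}{20911} - \frac{7991}{72866121} = \frac{2272090017463}{1523703456231}$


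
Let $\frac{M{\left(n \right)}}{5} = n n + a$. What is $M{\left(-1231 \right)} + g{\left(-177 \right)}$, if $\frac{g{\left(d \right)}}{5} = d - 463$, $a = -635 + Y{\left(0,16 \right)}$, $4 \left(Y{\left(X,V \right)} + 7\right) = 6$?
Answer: $\frac{15140805}{2} \approx 7.5704 \cdot 10^{6}$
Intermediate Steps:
$Y{\left(X,V \right)} = - \frac{11}{2}$ ($Y{\left(X,V \right)} = -7 + \frac{1}{4} \cdot 6 = -7 + \frac{3}{2} = - \frac{11}{2}$)
$a = - \frac{1281}{2}$ ($a = -635 - \frac{11}{2} = - \frac{1281}{2} \approx -640.5$)
$g{\left(d \right)} = -2315 + 5 d$ ($g{\left(d \right)} = 5 \left(d - 463\right) = 5 \left(-463 + d\right) = -2315 + 5 d$)
$M{\left(n \right)} = - \frac{6405}{2} + 5 n^{2}$ ($M{\left(n \right)} = 5 \left(n n - \frac{1281}{2}\right) = 5 \left(n^{2} - \frac{1281}{2}\right) = 5 \left(- \frac{1281}{2} + n^{2}\right) = - \frac{6405}{2} + 5 n^{2}$)
$M{\left(-1231 \right)} + g{\left(-177 \right)} = \left(- \frac{6405}{2} + 5 \left(-1231\right)^{2}\right) + \left(-2315 + 5 \left(-177\right)\right) = \left(- \frac{6405}{2} + 5 \cdot 1515361\right) - 3200 = \left(- \frac{6405}{2} + 7576805\right) - 3200 = \frac{15147205}{2} - 3200 = \frac{15140805}{2}$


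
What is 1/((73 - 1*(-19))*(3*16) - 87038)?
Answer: -1/82622 ≈ -1.2103e-5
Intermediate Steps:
1/((73 - 1*(-19))*(3*16) - 87038) = 1/((73 + 19)*48 - 87038) = 1/(92*48 - 87038) = 1/(4416 - 87038) = 1/(-82622) = -1/82622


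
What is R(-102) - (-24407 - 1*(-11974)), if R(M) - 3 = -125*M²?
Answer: -1288064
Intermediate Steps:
R(M) = 3 - 125*M²
R(-102) - (-24407 - 1*(-11974)) = (3 - 125*(-102)²) - (-24407 - 1*(-11974)) = (3 - 125*10404) - (-24407 + 11974) = (3 - 1300500) - 1*(-12433) = -1300497 + 12433 = -1288064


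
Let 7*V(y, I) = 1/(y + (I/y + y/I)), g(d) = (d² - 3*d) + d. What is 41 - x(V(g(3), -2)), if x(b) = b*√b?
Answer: 41 - 6*√210/1225 ≈ 40.929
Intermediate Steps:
g(d) = d² - 2*d
V(y, I) = 1/(7*(y + I/y + y/I)) (V(y, I) = 1/(7*(y + (I/y + y/I))) = 1/(7*(y + I/y + y/I)))
x(b) = b^(3/2)
41 - x(V(g(3), -2)) = 41 - ((⅐)*(-2)*(3*(-2 + 3))/((-2)² + (3*(-2 + 3))² - 2*9*(-2 + 3)²))^(3/2) = 41 - ((⅐)*(-2)*(3*1)/(4 + (3*1)² - 2*(3*1)²))^(3/2) = 41 - ((⅐)*(-2)*3/(4 + 3² - 2*3²))^(3/2) = 41 - ((⅐)*(-2)*3/(4 + 9 - 2*9))^(3/2) = 41 - ((⅐)*(-2)*3/(4 + 9 - 18))^(3/2) = 41 - ((⅐)*(-2)*3/(-5))^(3/2) = 41 - ((⅐)*(-2)*3*(-⅕))^(3/2) = 41 - (6/35)^(3/2) = 41 - 6*√210/1225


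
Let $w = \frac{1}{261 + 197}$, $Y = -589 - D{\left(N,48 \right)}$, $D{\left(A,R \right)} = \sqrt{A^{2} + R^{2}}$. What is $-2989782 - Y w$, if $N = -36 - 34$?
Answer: $- \frac{1369319567}{458} + \frac{\sqrt{1801}}{229} \approx -2.9898 \cdot 10^{6}$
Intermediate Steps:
$N = -70$
$Y = -589 - 2 \sqrt{1801}$ ($Y = -589 - \sqrt{\left(-70\right)^{2} + 48^{2}} = -589 - \sqrt{4900 + 2304} = -589 - \sqrt{7204} = -589 - 2 \sqrt{1801} \approx -673.88$)
$w = \frac{1}{458} \approx 0.0021834$
$-2989782 - Y w = -2989782 - \left(-589 - 2 \sqrt{1801}\right) \frac{1}{458} = -2989782 - \left(- \frac{589}{458} - \frac{\sqrt{1801}}{229}\right) = -2989782 + \left(\frac{589}{458} + \frac{\sqrt{1801}}{229}\right) = - \frac{1369319567}{458} + \frac{\sqrt{1801}}{229}$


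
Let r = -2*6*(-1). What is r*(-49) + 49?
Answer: -539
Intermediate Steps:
r = 12 (r = -12*(-1) = 12)
r*(-49) + 49 = 12*(-49) + 49 = -588 + 49 = -539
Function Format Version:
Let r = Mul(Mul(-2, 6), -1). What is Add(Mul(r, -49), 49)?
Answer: -539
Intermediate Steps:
r = 12 (r = Mul(-12, -1) = 12)
Add(Mul(r, -49), 49) = Add(Mul(12, -49), 49) = Add(-588, 49) = -539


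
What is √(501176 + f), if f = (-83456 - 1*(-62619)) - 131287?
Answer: 2*√87263 ≈ 590.81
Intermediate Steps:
f = -152124 (f = (-83456 + 62619) - 131287 = -20837 - 131287 = -152124)
√(501176 + f) = √(501176 - 152124) = √349052 = 2*√87263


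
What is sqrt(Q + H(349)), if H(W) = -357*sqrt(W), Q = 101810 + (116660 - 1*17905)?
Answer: sqrt(200565 - 357*sqrt(349)) ≈ 440.34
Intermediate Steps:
Q = 200565 (Q = 101810 + (116660 - 17905) = 101810 + 98755 = 200565)
sqrt(Q + H(349)) = sqrt(200565 - 357*sqrt(349))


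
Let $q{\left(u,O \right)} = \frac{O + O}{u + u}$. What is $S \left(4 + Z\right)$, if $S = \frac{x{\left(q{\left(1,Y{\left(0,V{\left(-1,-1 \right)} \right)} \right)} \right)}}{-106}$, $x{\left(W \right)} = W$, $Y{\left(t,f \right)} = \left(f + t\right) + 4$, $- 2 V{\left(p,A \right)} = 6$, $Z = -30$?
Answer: $\frac{13}{53} \approx 0.24528$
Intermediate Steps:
$V{\left(p,A \right)} = -3$ ($V{\left(p,A \right)} = \left(- \frac{1}{2}\right) 6 = -3$)
$Y{\left(t,f \right)} = 4 + f + t$
$q{\left(u,O \right)} = \frac{O}{u}$ ($q{\left(u,O \right)} = \frac{2 O}{2 u} = 2 O \frac{1}{2 u} = \frac{O}{u}$)
$S = - \frac{1}{106}$ ($S = \frac{\left(4 - 3 + 0\right) 1^{-1}}{-106} = 1 \cdot 1 \left(- \frac{1}{106}\right) = 1 \left(- \frac{1}{106}\right) = - \frac{1}{106} \approx -0.009434$)
$S \left(4 + Z\right) = - \frac{4 - 30}{106} = \left(- \frac{1}{106}\right) \left(-26\right) = \frac{13}{53}$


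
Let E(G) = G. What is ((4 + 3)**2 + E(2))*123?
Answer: 6273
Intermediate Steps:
((4 + 3)**2 + E(2))*123 = ((4 + 3)**2 + 2)*123 = (7**2 + 2)*123 = (49 + 2)*123 = 51*123 = 6273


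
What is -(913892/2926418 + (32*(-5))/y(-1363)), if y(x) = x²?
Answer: -848666000034/2718304320721 ≈ -0.31220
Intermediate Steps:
-(913892/2926418 + (32*(-5))/y(-1363)) = -(913892/2926418 + (32*(-5))/((-1363)²)) = -(913892*(1/2926418) - 160/1857769) = -(456946/1463209 - 160*1/1857769) = -(456946/1463209 - 160/1857769) = -1*848666000034/2718304320721 = -848666000034/2718304320721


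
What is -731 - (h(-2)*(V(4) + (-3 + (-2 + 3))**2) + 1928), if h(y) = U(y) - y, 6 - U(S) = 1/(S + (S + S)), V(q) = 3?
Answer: -16297/6 ≈ -2716.2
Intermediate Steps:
U(S) = 6 - 1/(3*S) (U(S) = 6 - 1/(S + (S + S)) = 6 - 1/(S + 2*S) = 6 - 1/(3*S))
h(y) = 6 - y - 1/(3*y) (h(y) = (6 - 1/(3*y)) - y = 6 - y - 1/(3*y))
-731 - (h(-2)*(V(4) + (-3 + (-2 + 3))**2) + 1928) = -731 - ((6 - 1*(-2) - 1/3/(-2))*(3 + (-3 + (-2 + 3))**2) + 1928) = -731 - ((6 + 2 - 1/3*(-1/2))*(3 + (-3 + 1)**2) + 1928) = -731 - ((6 + 2 + 1/6)*(3 + (-2)**2) + 1928) = -731 - (49*(3 + 4)/6 + 1928) = -731 - ((49/6)*7 + 1928) = -731 - (343/6 + 1928) = -731 - 1*11911/6 = -731 - 11911/6 = -16297/6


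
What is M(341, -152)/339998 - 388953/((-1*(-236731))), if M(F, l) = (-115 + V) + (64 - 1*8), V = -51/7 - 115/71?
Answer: -65732880755237/40002569069386 ≈ -1.6432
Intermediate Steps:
V = -4426/497 (V = -51*⅐ - 115*1/71 = -51/7 - 115/71 = -4426/497 ≈ -8.9054)
M(F, l) = -33749/497 (M(F, l) = (-115 - 4426/497) + (64 - 1*8) = -61581/497 + (64 - 8) = -61581/497 + 56 = -33749/497)
M(341, -152)/339998 - 388953/((-1*(-236731))) = -33749/497/339998 - 388953/((-1*(-236731))) = -33749/497*1/339998 - 388953/236731 = -33749/168979006 - 388953*1/236731 = -33749/168979006 - 388953/236731 = -65732880755237/40002569069386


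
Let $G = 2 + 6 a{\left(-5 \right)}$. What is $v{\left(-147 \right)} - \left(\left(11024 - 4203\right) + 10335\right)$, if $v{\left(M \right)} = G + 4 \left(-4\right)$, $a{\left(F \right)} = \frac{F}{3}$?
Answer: $-17180$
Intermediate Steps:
$a{\left(F \right)} = \frac{F}{3}$ ($a{\left(F \right)} = F \frac{1}{3} = \frac{F}{3}$)
$G = -8$ ($G = 2 + 6 \cdot \frac{1}{3} \left(-5\right) = 2 + 6 \left(- \frac{5}{3}\right) = 2 - 10 = -8$)
$v{\left(M \right)} = -24$ ($v{\left(M \right)} = -8 + 4 \left(-4\right) = -8 - 16 = -24$)
$v{\left(-147 \right)} - \left(\left(11024 - 4203\right) + 10335\right) = -24 - \left(\left(11024 - 4203\right) + 10335\right) = -24 - \left(6821 + 10335\right) = -24 - 17156 = -17180$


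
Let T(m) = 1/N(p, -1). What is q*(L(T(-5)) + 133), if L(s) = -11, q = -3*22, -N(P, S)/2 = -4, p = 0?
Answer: -8052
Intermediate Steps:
N(P, S) = 8 (N(P, S) = -2*(-4) = 8)
q = -66
T(m) = ⅛ (T(m) = 1/8 = ⅛)
q*(L(T(-5)) + 133) = -66*(-11 + 133) = -66*122 = -8052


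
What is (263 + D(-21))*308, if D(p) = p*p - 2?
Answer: 216216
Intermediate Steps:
D(p) = -2 + p² (D(p) = p² - 2 = -2 + p²)
(263 + D(-21))*308 = (263 + (-2 + (-21)²))*308 = (263 + (-2 + 441))*308 = (263 + 439)*308 = 702*308 = 216216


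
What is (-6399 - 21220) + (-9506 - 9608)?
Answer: -46733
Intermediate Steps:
(-6399 - 21220) + (-9506 - 9608) = -27619 - 19114 = -46733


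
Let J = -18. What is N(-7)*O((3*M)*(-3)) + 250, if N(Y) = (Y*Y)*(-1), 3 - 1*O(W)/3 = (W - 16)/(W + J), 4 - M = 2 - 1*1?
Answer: -758/15 ≈ -50.533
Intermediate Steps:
M = 3 (M = 4 - (2 - 1*1) = 4 - (2 - 1) = 4 - 1*1 = 4 - 1 = 3)
O(W) = 9 - 3*(-16 + W)/(-18 + W) (O(W) = 9 - 3*(W - 16)/(W - 18) = 9 - 3*(-16 + W)/(-18 + W))
N(Y) = -Y² (N(Y) = Y²*(-1) = -Y²)
N(-7)*O((3*M)*(-3)) + 250 = (-1*(-7)²)*(6*(-19 + (3*3)*(-3))/(-18 + (3*3)*(-3))) + 250 = (-1*49)*(6*(-19 + 9*(-3))/(-18 + 9*(-3))) + 250 = -294*(-19 - 27)/(-18 - 27) + 250 = -294*(-46)/(-45) + 250 = -294*(-1)*(-46)/45 + 250 = -49*92/15 + 250 = -4508/15 + 250 = -758/15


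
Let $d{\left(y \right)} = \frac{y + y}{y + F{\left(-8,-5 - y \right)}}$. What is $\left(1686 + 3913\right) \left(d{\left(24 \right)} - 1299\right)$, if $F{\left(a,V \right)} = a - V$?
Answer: $- \frac{109006931}{15} \approx -7.2671 \cdot 10^{6}$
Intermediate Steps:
$d{\left(y \right)} = \frac{2 y}{-3 + 2 y}$ ($d{\left(y \right)} = \frac{y + y}{y - \left(3 - y\right)} = \frac{2 y}{y + \left(-8 + \left(5 + y\right)\right)} = \frac{2 y}{y + \left(-3 + y\right)} = \frac{2 y}{-3 + 2 y}$)
$\left(1686 + 3913\right) \left(d{\left(24 \right)} - 1299\right) = \left(1686 + 3913\right) \left(2 \cdot 24 \frac{1}{-3 + 2 \cdot 24} - 1299\right) = 5599 \left(2 \cdot 24 \frac{1}{-3 + 48} - 1299\right) = 5599 \left(2 \cdot 24 \cdot \frac{1}{45} - 1299\right) = 5599 \left(\frac{16}{15} - 1299\right) = 5599 \left(- \frac{19469}{15}\right) = - \frac{109006931}{15}$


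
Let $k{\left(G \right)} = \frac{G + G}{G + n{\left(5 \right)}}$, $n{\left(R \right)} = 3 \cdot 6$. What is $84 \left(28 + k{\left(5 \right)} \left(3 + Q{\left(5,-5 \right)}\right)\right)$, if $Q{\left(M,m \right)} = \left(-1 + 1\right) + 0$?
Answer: $\frac{56616}{23} \approx 2461.6$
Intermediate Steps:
$n{\left(R \right)} = 18$
$Q{\left(M,m \right)} = 0$ ($Q{\left(M,m \right)} = 0 + 0 = 0$)
$k{\left(G \right)} = \frac{2 G}{18 + G}$ ($k{\left(G \right)} = \frac{G + G}{G + 18} = \frac{2 G}{18 + G}$)
$84 \left(28 + k{\left(5 \right)} \left(3 + Q{\left(5,-5 \right)}\right)\right) = 84 \left(28 + 2 \cdot 5 \frac{1}{18 + 5} \left(3 + 0\right)\right) = 84 \left(28 + 2 \cdot 5 \cdot \frac{1}{23} \cdot 3\right) = 84 \left(28 + \frac{10}{23} \cdot 3\right) = 84 \left(28 + \frac{30}{23}\right) = 84 \cdot \frac{674}{23} = \frac{56616}{23}$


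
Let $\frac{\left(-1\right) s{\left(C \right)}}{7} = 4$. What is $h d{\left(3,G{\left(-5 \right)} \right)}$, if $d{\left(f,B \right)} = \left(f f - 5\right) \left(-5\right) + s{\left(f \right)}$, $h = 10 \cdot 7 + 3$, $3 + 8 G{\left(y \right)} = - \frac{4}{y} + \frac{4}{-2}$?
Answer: $-3504$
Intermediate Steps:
$G{\left(y \right)} = - \frac{5}{8} - \frac{1}{2 y}$ ($G{\left(y \right)} = - \frac{3}{8} + \frac{- \frac{4}{y} + \frac{4}{-2}}{8} = - \frac{3}{8} + \frac{- \frac{4}{y} + 4 \left(- \frac{1}{2}\right)}{8} = - \frac{3}{8} + \frac{- \frac{4}{y} - 2}{8} = - \frac{3}{8} + \frac{-2 - \frac{4}{y}}{8} = - \frac{3}{8} - \left(\frac{1}{4} + \frac{1}{2 y}\right) = - \frac{5}{8} - \frac{1}{2 y}$)
$s{\left(C \right)} = -28$ ($s{\left(C \right)} = \left(-7\right) 4 = -28$)
$h = 73$ ($h = 70 + 3 = 73$)
$d{\left(f,B \right)} = -3 - 5 f^{2}$ ($d{\left(f,B \right)} = \left(f f - 5\right) \left(-5\right) - 28 = \left(f^{2} - 5\right) \left(-5\right) - 28 = \left(-5 + f^{2}\right) \left(-5\right) - 28 = \left(25 - 5 f^{2}\right) - 28 = -3 - 5 f^{2}$)
$h d{\left(3,G{\left(-5 \right)} \right)} = 73 \left(-3 - 5 \cdot 3^{2}\right) = 73 \left(-3 - 45\right) = 73 \left(-48\right) = -3504$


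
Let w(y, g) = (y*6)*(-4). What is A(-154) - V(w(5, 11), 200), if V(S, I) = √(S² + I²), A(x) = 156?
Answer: 156 - 40*√34 ≈ -77.238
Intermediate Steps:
w(y, g) = -24*y (w(y, g) = (6*y)*(-4) = -24*y)
V(S, I) = √(I² + S²)
A(-154) - V(w(5, 11), 200) = 156 - √(200² + (-24*5)²) = 156 - √(40000 + (-120)²) = 156 - √(40000 + 14400) = 156 - √54400 = 156 - 40*√34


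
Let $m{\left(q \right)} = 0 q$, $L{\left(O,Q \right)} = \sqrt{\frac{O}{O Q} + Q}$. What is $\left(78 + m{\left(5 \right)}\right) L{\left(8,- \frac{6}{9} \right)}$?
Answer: $13 i \sqrt{78} \approx 114.81 i$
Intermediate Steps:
$L{\left(O,Q \right)} = \sqrt{Q + \frac{1}{Q}}$ ($L{\left(O,Q \right)} = \sqrt{O \frac{1}{O Q} + Q} = \sqrt{\frac{1}{Q} + Q} = \sqrt{Q + \frac{1}{Q}}$)
$m{\left(q \right)} = 0$
$\left(78 + m{\left(5 \right)}\right) L{\left(8,- \frac{6}{9} \right)} = \left(78 + 0\right) \sqrt{- \frac{6}{9} + \frac{1}{\left(-6\right) \frac{1}{9}}} = 78 \sqrt{\left(-6\right) \frac{1}{9} + \frac{1}{\left(-6\right) \frac{1}{9}}} = 78 \sqrt{- \frac{2}{3} + \frac{1}{- \frac{2}{3}}} = 78 \sqrt{- \frac{2}{3} - \frac{3}{2}} = 78 \sqrt{- \frac{13}{6}} = 78 \frac{i \sqrt{78}}{6} = 13 i \sqrt{78}$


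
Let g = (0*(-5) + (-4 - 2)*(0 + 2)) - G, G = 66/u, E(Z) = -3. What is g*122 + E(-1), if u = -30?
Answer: -5993/5 ≈ -1198.6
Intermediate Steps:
G = -11/5 (G = 66/(-30) = 66*(-1/30) = -11/5 ≈ -2.2000)
g = -49/5 (g = (0*(-5) + (-4 - 2)*(0 + 2)) - 1*(-11/5) = (0 - 6*2) + 11/5 = (0 - 12) + 11/5 = -12 + 11/5 = -49/5 ≈ -9.8000)
g*122 + E(-1) = -49/5*122 - 3 = -5978/5 - 3 = -5993/5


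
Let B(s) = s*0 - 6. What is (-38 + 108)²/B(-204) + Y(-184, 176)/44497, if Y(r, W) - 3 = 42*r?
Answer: -109040825/133491 ≈ -816.84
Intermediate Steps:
Y(r, W) = 3 + 42*r
B(s) = -6 (B(s) = 0 - 6 = -6)
(-38 + 108)²/B(-204) + Y(-184, 176)/44497 = (-38 + 108)²/(-6) + (3 + 42*(-184))/44497 = 70²*(-⅙) + (3 - 7728)*(1/44497) = 4900*(-⅙) - 7725*1/44497 = -2450/3 - 7725/44497 = -109040825/133491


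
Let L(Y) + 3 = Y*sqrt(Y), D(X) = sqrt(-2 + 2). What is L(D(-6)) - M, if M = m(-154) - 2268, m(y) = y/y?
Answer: 2264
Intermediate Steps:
m(y) = 1
D(X) = 0 (D(X) = sqrt(0) = 0)
L(Y) = -3 + Y**(3/2) (L(Y) = -3 + Y*sqrt(Y) = -3 + Y**(3/2))
M = -2267 (M = 1 - 2268 = -2267)
L(D(-6)) - M = (-3 + 0**(3/2)) - 1*(-2267) = (-3 + 0) + 2267 = -3 + 2267 = 2264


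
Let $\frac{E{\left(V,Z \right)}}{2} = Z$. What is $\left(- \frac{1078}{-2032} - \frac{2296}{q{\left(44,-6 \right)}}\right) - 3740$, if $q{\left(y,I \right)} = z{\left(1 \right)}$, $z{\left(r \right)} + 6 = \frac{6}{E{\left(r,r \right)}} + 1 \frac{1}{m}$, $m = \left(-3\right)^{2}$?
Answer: $- \frac{38893601}{13208} \approx -2944.7$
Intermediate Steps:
$E{\left(V,Z \right)} = 2 Z$
$m = 9$
$z{\left(r \right)} = - \frac{53}{9} + \frac{3}{r}$ ($z{\left(r \right)} = -6 + \left(\frac{6}{2 r} + 1 \cdot \frac{1}{9}\right) = -6 + \left(6 \frac{1}{2 r} + 1 \cdot \frac{1}{9}\right) = -6 + \left(\frac{3}{r} + \frac{1}{9}\right) = -6 + \left(\frac{1}{9} + \frac{3}{r}\right) = - \frac{53}{9} + \frac{3}{r}$)
$q{\left(y,I \right)} = - \frac{26}{9}$ ($q{\left(y,I \right)} = - \frac{53}{9} + \frac{3}{1} = - \frac{53}{9} + 3 \cdot 1 = - \frac{53}{9} + 3 = - \frac{26}{9}$)
$\left(- \frac{1078}{-2032} - \frac{2296}{q{\left(44,-6 \right)}}\right) - 3740 = \left(- \frac{1078}{-2032} - \frac{2296}{- \frac{26}{9}}\right) - 3740 = \left(\left(-1078\right) \left(- \frac{1}{2032}\right) - - \frac{10332}{13}\right) - 3740 = \left(\frac{539}{1016} + \frac{10332}{13}\right) - 3740 = \frac{10504319}{13208} - 3740 = - \frac{38893601}{13208}$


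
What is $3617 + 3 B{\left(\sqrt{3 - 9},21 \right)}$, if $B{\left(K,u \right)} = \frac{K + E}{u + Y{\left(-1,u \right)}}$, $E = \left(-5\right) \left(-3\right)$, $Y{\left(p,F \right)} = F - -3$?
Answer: $3618 + \frac{i \sqrt{6}}{15} \approx 3618.0 + 0.1633 i$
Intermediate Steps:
$Y{\left(p,F \right)} = 3 + F$ ($Y{\left(p,F \right)} = F + 3 = 3 + F$)
$E = 15$
$B{\left(K,u \right)} = \frac{15 + K}{3 + 2 u}$ ($B{\left(K,u \right)} = \frac{K + 15}{u + \left(3 + u\right)} = \frac{15 + K}{3 + 2 u}$)
$3617 + 3 B{\left(\sqrt{3 - 9},21 \right)} = 3617 + 3 \frac{15 + \sqrt{3 - 9}}{3 + 2 \cdot 21} = 3617 + 3 \frac{15 + \sqrt{-6}}{3 + 42} = 3617 + 3 \frac{15 + i \sqrt{6}}{45} = 3617 + 3 \left(\frac{1}{3} + \frac{i \sqrt{6}}{45}\right) = 3617 + \left(1 + \frac{i \sqrt{6}}{15}\right) = 3618 + \frac{i \sqrt{6}}{15}$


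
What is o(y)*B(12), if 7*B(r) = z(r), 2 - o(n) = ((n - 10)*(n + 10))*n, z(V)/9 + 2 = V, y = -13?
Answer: 80910/7 ≈ 11559.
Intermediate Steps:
z(V) = -18 + 9*V
o(n) = 2 - n*(-10 + n)*(10 + n) (o(n) = 2 - (n - 10)*(n + 10)*n = 2 - (-10 + n)*(10 + n)*n = 2 - n*(-10 + n)*(10 + n))
B(r) = -18/7 + 9*r/7 (B(r) = (-18 + 9*r)/7 = -18/7 + 9*r/7)
o(y)*B(12) = (2 - 1*(-13)³ + 100*(-13))*(-18/7 + (9/7)*12) = (2 - 1*(-2197) - 1300)*(-18/7 + 108/7) = (2 + 2197 - 1300)*(90/7) = 899*(90/7) = 80910/7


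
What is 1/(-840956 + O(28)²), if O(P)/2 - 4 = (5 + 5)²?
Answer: -1/797692 ≈ -1.2536e-6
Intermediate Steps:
O(P) = 208 (O(P) = 8 + 2*(5 + 5)² = 8 + 2*10² = 8 + 2*100 = 8 + 200 = 208)
1/(-840956 + O(28)²) = 1/(-840956 + 208²) = 1/(-840956 + 43264) = 1/(-797692) = -1/797692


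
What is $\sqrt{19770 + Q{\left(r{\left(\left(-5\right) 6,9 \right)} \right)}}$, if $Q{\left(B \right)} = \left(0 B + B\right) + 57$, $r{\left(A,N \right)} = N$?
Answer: $6 \sqrt{551} \approx 140.84$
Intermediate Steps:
$Q{\left(B \right)} = 57 + B$ ($Q{\left(B \right)} = \left(0 + B\right) + 57 = B + 57 = 57 + B$)
$\sqrt{19770 + Q{\left(r{\left(\left(-5\right) 6,9 \right)} \right)}} = \sqrt{19770 + \left(57 + 9\right)} = \sqrt{19770 + 66} = \sqrt{19836} = 6 \sqrt{551}$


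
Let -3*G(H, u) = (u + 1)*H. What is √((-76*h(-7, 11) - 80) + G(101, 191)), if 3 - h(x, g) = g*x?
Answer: 4*I*√789 ≈ 112.36*I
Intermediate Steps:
h(x, g) = 3 - g*x
G(H, u) = -H*(1 + u)/3 (G(H, u) = -(u + 1)*H/3 = -(1 + u)*H/3 = -H*(1 + u)/3)
√((-76*h(-7, 11) - 80) + G(101, 191)) = √((-76*(3 - 1*11*(-7)) - 80) - ⅓*101*(1 + 191)) = √((-76*(3 + 77) - 80) - ⅓*101*192) = √((-76*80 - 80) - 6464) = √((-6080 - 80) - 6464) = √(-6160 - 6464) = √(-12624) = 4*I*√789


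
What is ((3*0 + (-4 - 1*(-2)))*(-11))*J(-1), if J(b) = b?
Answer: -22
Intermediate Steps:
((3*0 + (-4 - 1*(-2)))*(-11))*J(-1) = ((3*0 + (-4 - 1*(-2)))*(-11))*(-1) = ((0 + (-4 + 2))*(-11))*(-1) = ((0 - 2)*(-11))*(-1) = -2*(-11)*(-1) = 22*(-1) = -22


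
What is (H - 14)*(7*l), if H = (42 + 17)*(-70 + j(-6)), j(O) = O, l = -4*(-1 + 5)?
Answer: 503776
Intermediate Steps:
l = -16 (l = -4*4 = -16)
H = -4484 (H = (42 + 17)*(-70 - 6) = 59*(-76) = -4484)
(H - 14)*(7*l) = (-4484 - 14)*(7*(-16)) = -4498*(-112) = 503776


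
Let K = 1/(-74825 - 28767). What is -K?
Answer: 1/103592 ≈ 9.6533e-6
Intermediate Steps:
K = -1/103592 (K = 1/(-103592) = -1/103592 ≈ -9.6533e-6)
-K = -1*(-1/103592) = 1/103592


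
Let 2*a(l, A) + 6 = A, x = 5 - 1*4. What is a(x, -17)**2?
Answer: 529/4 ≈ 132.25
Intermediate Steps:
x = 1 (x = 5 - 4 = 1)
a(l, A) = -3 + A/2
a(x, -17)**2 = (-3 + (1/2)*(-17))**2 = (-3 - 17/2)**2 = (-23/2)**2 = 529/4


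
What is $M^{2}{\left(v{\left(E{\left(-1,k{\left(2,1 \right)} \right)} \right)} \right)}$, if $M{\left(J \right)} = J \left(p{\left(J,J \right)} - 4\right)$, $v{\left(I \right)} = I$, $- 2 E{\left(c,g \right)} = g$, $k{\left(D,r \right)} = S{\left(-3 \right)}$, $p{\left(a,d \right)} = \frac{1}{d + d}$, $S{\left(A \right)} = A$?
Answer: $\frac{121}{4} \approx 30.25$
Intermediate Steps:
$p{\left(a,d \right)} = \frac{1}{2 d}$
$k{\left(D,r \right)} = -3$
$E{\left(c,g \right)} = - \frac{g}{2}$
$M{\left(J \right)} = J \left(-4 + \frac{1}{2 J}\right)$ ($M{\left(J \right)} = J \left(\frac{1}{2 J} - 4\right) = J \left(-4 + \frac{1}{2 J}\right)$)
$M^{2}{\left(v{\left(E{\left(-1,k{\left(2,1 \right)} \right)} \right)} \right)} = \left(\frac{1}{2} - 4 \left(\left(- \frac{1}{2}\right) \left(-3\right)\right)\right)^{2} = \left(\frac{1}{2} - 6\right)^{2} = \left(- \frac{11}{2}\right)^{2} = \frac{121}{4}$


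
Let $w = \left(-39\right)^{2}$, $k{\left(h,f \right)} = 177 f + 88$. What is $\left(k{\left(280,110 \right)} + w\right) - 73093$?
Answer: $-52014$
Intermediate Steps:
$k{\left(h,f \right)} = 88 + 177 f$
$w = 1521$
$\left(k{\left(280,110 \right)} + w\right) - 73093 = \left(\left(88 + 177 \cdot 110\right) + 1521\right) - 73093 = \left(\left(88 + 19470\right) + 1521\right) - 73093 = \left(19558 + 1521\right) - 73093 = 21079 - 73093 = -52014$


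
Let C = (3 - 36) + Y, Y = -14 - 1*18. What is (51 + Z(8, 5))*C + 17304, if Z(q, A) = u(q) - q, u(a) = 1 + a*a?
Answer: 10284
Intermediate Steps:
Y = -32 (Y = -14 - 18 = -32)
u(a) = 1 + a**2
C = -65 (C = (3 - 36) - 32 = -33 - 32 = -65)
Z(q, A) = 1 + q**2 - q (Z(q, A) = (1 + q**2) - q = 1 + q**2 - q)
(51 + Z(8, 5))*C + 17304 = (51 + (1 + 8**2 - 1*8))*(-65) + 17304 = (51 + (1 + 64 - 8))*(-65) + 17304 = (51 + 57)*(-65) + 17304 = 108*(-65) + 17304 = -7020 + 17304 = 10284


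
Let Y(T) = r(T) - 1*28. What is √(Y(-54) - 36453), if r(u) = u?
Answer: I*√36535 ≈ 191.14*I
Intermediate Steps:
Y(T) = -28 + T (Y(T) = T - 1*28 = T - 28 = -28 + T)
√(Y(-54) - 36453) = √((-28 - 54) - 36453) = √(-82 - 36453) = √(-36535) = I*√36535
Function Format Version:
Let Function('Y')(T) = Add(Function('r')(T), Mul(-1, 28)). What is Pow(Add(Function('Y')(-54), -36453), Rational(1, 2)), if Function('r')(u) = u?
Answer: Mul(I, Pow(36535, Rational(1, 2))) ≈ Mul(191.14, I)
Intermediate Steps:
Function('Y')(T) = Add(-28, T) (Function('Y')(T) = Add(T, Mul(-1, 28)) = Add(T, -28) = Add(-28, T))
Pow(Add(Function('Y')(-54), -36453), Rational(1, 2)) = Pow(Add(Add(-28, -54), -36453), Rational(1, 2)) = Pow(Add(-82, -36453), Rational(1, 2)) = Pow(-36535, Rational(1, 2)) = Mul(I, Pow(36535, Rational(1, 2)))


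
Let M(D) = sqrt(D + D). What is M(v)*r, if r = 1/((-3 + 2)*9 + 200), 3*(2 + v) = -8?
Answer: 2*I*sqrt(21)/573 ≈ 0.015995*I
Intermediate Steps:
v = -14/3 (v = -2 + (1/3)*(-8) = -2 - 8/3 = -14/3 ≈ -4.6667)
M(D) = sqrt(2)*sqrt(D) (M(D) = sqrt(2*D) = sqrt(2)*sqrt(D))
r = 1/191 (r = 1/(-1*9 + 200) = 1/(-9 + 200) = 1/191 ≈ 0.0052356)
M(v)*r = (sqrt(2)*sqrt(-14/3))*(1/191) = (sqrt(2)*(I*sqrt(42)/3))*(1/191) = (2*I*sqrt(21)/3)*(1/191) = 2*I*sqrt(21)/573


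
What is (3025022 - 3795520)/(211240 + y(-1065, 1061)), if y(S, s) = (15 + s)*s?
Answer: -385249/676438 ≈ -0.56953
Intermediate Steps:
y(S, s) = s*(15 + s)
(3025022 - 3795520)/(211240 + y(-1065, 1061)) = (3025022 - 3795520)/(211240 + 1061*(15 + 1061)) = -770498/(211240 + 1061*1076) = -770498/(211240 + 1141636) = -770498/1352876 = -770498*1/1352876 = -385249/676438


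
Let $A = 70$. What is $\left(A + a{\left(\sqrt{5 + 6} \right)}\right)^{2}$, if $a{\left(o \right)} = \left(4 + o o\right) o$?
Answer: $7375 + 2100 \sqrt{11} \approx 14340.0$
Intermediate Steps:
$a{\left(o \right)} = o \left(4 + o^{2}\right)$ ($a{\left(o \right)} = \left(4 + o^{2}\right) o = o \left(4 + o^{2}\right)$)
$\left(A + a{\left(\sqrt{5 + 6} \right)}\right)^{2} = \left(70 + \sqrt{5 + 6} \left(4 + \left(\sqrt{5 + 6}\right)^{2}\right)\right)^{2} = \left(70 + \sqrt{11} \left(4 + \left(\sqrt{11}\right)^{2}\right)\right)^{2} = \left(70 + \sqrt{11} \left(4 + 11\right)\right)^{2} = \left(70 + \sqrt{11} \cdot 15\right)^{2} = \left(70 + 15 \sqrt{11}\right)^{2}$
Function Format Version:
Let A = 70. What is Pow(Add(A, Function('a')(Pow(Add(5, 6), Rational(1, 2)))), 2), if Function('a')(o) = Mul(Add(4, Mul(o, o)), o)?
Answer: Add(7375, Mul(2100, Pow(11, Rational(1, 2)))) ≈ 14340.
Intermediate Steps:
Function('a')(o) = Mul(o, Add(4, Pow(o, 2))) (Function('a')(o) = Mul(Add(4, Pow(o, 2)), o) = Mul(o, Add(4, Pow(o, 2))))
Pow(Add(A, Function('a')(Pow(Add(5, 6), Rational(1, 2)))), 2) = Pow(Add(70, Mul(Pow(Add(5, 6), Rational(1, 2)), Add(4, Pow(Pow(Add(5, 6), Rational(1, 2)), 2)))), 2) = Pow(Add(70, Mul(Pow(11, Rational(1, 2)), Add(4, Pow(Pow(11, Rational(1, 2)), 2)))), 2) = Pow(Add(70, Mul(Pow(11, Rational(1, 2)), Add(4, 11))), 2) = Pow(Add(70, Mul(Pow(11, Rational(1, 2)), 15)), 2) = Pow(Add(70, Mul(15, Pow(11, Rational(1, 2)))), 2)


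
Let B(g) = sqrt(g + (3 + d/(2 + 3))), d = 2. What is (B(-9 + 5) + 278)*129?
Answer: 35862 + 129*I*sqrt(15)/5 ≈ 35862.0 + 99.923*I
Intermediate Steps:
B(g) = sqrt(17/5 + g) (B(g) = sqrt(g + (3 + 2/(2 + 3))) = sqrt(g + (3 + 2/5)) = sqrt(g + 17/5) = sqrt(17/5 + g))
(B(-9 + 5) + 278)*129 = (sqrt(85 + 25*(-9 + 5))/5 + 278)*129 = (sqrt(85 + 25*(-4))/5 + 278)*129 = (sqrt(85 - 100)/5 + 278)*129 = (sqrt(-15)/5 + 278)*129 = ((I*sqrt(15))/5 + 278)*129 = (I*sqrt(15)/5 + 278)*129 = (278 + I*sqrt(15)/5)*129 = 35862 + 129*I*sqrt(15)/5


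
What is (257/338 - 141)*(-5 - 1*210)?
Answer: 10191215/338 ≈ 30152.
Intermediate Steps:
(257/338 - 141)*(-5 - 1*210) = (257*(1/338) - 141)*(-5 - 210) = (257/338 - 141)*(-215) = -47401/338*(-215) = 10191215/338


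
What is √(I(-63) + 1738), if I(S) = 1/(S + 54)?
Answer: √15641/3 ≈ 41.688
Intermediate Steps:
I(S) = 1/(54 + S)
√(I(-63) + 1738) = √(1/(54 - 63) + 1738) = √(1/(-9) + 1738) = √(-⅑ + 1738) = √(15641/9) = √15641/3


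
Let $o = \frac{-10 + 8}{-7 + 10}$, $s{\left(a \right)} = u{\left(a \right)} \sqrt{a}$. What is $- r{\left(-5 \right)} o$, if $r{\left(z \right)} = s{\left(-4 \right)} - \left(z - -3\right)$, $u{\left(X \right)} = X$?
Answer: $\frac{4}{3} - \frac{16 i}{3} \approx 1.3333 - 5.3333 i$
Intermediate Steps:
$s{\left(a \right)} = a^{\frac{3}{2}}$ ($s{\left(a \right)} = a \sqrt{a} = a^{\frac{3}{2}}$)
$o = - \frac{2}{3} \approx -0.66667$
$r{\left(z \right)} = -3 - z - 8 i$ ($r{\left(z \right)} = \left(-4\right)^{\frac{3}{2}} - \left(z - -3\right) = - 8 i - \left(z + 3\right) = - 8 i - \left(3 + z\right) = -3 - z - 8 i$)
$- r{\left(-5 \right)} o = - (-3 - -5 - 8 i) \left(- \frac{2}{3}\right) = - (-3 + 5 - 8 i) \left(- \frac{2}{3}\right) = - (2 - 8 i) \left(- \frac{2}{3}\right) = \left(-2 + 8 i\right) \left(- \frac{2}{3}\right) = \frac{4}{3} - \frac{16 i}{3}$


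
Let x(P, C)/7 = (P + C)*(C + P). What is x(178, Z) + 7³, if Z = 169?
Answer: 843206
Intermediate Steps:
x(P, C) = 7*(C + P)² (x(P, C) = 7*((P + C)*(C + P)) = 7*((C + P)*(C + P)) = 7*(C + P)²)
x(178, Z) + 7³ = 7*(169 + 178)² + 7³ = 7*347² + 343 = 7*120409 + 343 = 842863 + 343 = 843206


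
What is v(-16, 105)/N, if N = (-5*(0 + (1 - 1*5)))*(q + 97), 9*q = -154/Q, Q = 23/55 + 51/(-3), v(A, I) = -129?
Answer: -132354/2011615 ≈ -0.065795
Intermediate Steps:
Q = -912/55 (Q = 23*(1/55) + 51*(-1/3) = 23/55 - 17 = -912/55 ≈ -16.582)
q = 4235/4104 (q = (-154/(-912/55))/9 = (-154*(-55/912))/9 = (1/9)*(4235/456) = 4235/4104 ≈ 1.0319)
N = 2011615/1026 (N = (-5*(0 + (1 - 1*5)))*(4235/4104 + 97) = -5*(0 + (1 - 5))*(402323/4104) = -5*(0 - 4)*(402323/4104) = -5*(-4)*(402323/4104) = 20*(402323/4104) = 2011615/1026 ≈ 1960.6)
v(-16, 105)/N = -129/2011615/1026 = -129*1026/2011615 = -132354/2011615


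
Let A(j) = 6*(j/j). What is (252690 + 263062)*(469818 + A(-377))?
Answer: 242312667648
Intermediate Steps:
A(j) = 6 (A(j) = 6*1 = 6)
(252690 + 263062)*(469818 + A(-377)) = (252690 + 263062)*(469818 + 6) = 515752*469824 = 242312667648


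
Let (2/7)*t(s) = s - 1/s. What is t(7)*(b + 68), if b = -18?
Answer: 1200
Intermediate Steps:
t(s) = -7/(2*s) + 7*s/2 (t(s) = 7*(s - 1/s)/2 = -7/(2*s) + 7*s/2)
t(7)*(b + 68) = ((7/2)*(-1 + 7**2)/7)*(-18 + 68) = ((7/2)*(1/7)*(-1 + 49))*50 = ((7/2)*(1/7)*48)*50 = 24*50 = 1200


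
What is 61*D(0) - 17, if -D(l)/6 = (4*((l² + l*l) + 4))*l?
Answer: -17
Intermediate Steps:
D(l) = -6*l*(16 + 8*l²) (D(l) = -6*4*((l² + l*l) + 4)*l = -6*4*((l² + l²) + 4)*l = -6*4*(2*l² + 4)*l = -6*4*(4 + 2*l²)*l = -6*(16 + 8*l²)*l = -6*l*(16 + 8*l²))
61*D(0) - 17 = 61*(-48*0*(2 + 0²)) - 17 = 61*(-48*0*(2 + 0)) - 17 = 61*(-48*0*2) - 17 = 61*0 - 17 = 0 - 17 = -17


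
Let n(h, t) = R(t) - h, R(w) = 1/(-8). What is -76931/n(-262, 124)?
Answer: -615448/2095 ≈ -293.77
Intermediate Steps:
R(w) = -⅛
n(h, t) = -⅛ - h
-76931/n(-262, 124) = -76931/(-⅛ - 1*(-262)) = -76931/(-⅛ + 262) = -76931/2095/8 = -76931*8/2095 = -615448/2095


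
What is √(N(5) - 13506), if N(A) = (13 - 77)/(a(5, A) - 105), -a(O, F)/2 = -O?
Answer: I*√121885570/95 ≈ 116.21*I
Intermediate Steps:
a(O, F) = 2*O (a(O, F) = -(-2)*O = 2*O)
N(A) = 64/95 (N(A) = (13 - 77)/(2*5 - 105) = -64/(10 - 105) = -64/(-95) = -64*(-1/95) = 64/95)
√(N(5) - 13506) = √(64/95 - 13506) = √(-1283006/95) = I*√121885570/95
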